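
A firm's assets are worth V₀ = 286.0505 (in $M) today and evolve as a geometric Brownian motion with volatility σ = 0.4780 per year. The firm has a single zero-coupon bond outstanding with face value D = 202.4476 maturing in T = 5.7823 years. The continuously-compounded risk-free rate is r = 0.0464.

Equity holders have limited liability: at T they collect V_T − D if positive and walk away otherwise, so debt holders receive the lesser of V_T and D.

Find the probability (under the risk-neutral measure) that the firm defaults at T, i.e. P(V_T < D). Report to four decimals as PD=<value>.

d₁ = [ln(V₀/D) + (r + σ²/2)T] / (σ√T)
   = [ln(286.0505/202.4476) + (0.0464 + 0.5·0.4780²)·5.7823] / (0.4780·√5.7823)
   = [0.345687 + 0.928880] / 1.149419 = 1.108880
d₂ = d₁ − σ√T = 1.108880 − 1.149419 = -0.040538
risk-neutral PD = N(−d₂) = N(0.040538) = 0.516168

PD=0.5162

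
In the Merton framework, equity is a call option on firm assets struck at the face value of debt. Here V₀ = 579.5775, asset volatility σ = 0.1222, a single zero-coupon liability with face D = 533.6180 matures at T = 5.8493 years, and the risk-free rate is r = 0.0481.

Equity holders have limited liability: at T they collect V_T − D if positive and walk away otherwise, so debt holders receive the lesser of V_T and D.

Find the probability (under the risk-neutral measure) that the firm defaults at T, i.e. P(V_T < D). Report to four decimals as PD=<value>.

PD=0.1392

d₁ = [ln(V₀/D) + (r + σ²/2)T] / (σ√T)
   = [ln(579.5775/533.6180) + (0.0481 + 0.5·0.1222²)·5.8493] / (0.1222·√5.8493)
   = [0.082619 + 0.325025] / 0.295545 = 1.379297
d₂ = d₁ − σ√T = 1.379297 − 0.295545 = 1.083752
risk-neutral PD = N(−d₂) = N(-1.083752) = 0.139237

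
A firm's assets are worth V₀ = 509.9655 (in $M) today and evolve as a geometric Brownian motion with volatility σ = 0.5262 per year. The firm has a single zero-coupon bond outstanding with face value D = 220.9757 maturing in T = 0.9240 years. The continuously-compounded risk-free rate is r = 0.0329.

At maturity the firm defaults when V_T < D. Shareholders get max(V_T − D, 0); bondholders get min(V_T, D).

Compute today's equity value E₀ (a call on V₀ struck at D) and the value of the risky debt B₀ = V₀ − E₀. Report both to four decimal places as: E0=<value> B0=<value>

d₁ = [ln(V₀/D) + (r + σ²/2)T] / (σ√T)
   = [ln(509.9655/220.9757) + (0.0329 + 0.5·0.5262²)·0.9240] / (0.5262·√0.9240)
   = [0.836290 + 0.158321] / 0.505809 = 1.966376
d₂ = d₁ − σ√T = 1.966376 − 0.505809 = 1.460567
N(d₁) = 0.975372,  N(d₂) = 0.927933,  e^(−rT) = 0.970058
E₀ = V₀·N(d₁) − D·e^(−rT)·N(d₂)
   = 509.9655·0.975372 − 220.9757·0.970058·0.927933 = 298.495337
B₀ = V₀ − E₀ = 509.9655 − 298.495337 = 211.470163

E0=298.4953 B0=211.4702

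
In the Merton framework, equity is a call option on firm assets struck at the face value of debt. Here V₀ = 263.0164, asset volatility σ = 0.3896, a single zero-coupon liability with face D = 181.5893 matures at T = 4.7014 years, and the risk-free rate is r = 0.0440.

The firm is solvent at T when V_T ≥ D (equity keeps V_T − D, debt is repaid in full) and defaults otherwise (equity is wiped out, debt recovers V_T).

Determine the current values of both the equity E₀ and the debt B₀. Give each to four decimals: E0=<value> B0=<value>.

d₁ = [ln(V₀/D) + (r + σ²/2)T] / (σ√T)
   = [ln(263.0164/181.5893) + (0.0440 + 0.5·0.3896²)·4.7014] / (0.3896·√4.7014)
   = [0.370469 + 0.563670] / 0.844758 = 1.105806
d₂ = d₁ − σ√T = 1.105806 − 0.844758 = 0.261047
N(d₁) = 0.865595,  N(d₂) = 0.602972,  e^(−rT) = 0.813132
E₀ = V₀·N(d₁) − D·e^(−rT)·N(d₂)
   = 263.0164·0.865595 − 181.5893·0.813132·0.602972 = 138.633108
B₀ = V₀ − E₀ = 263.0164 − 138.633108 = 124.383292

E0=138.6331 B0=124.3833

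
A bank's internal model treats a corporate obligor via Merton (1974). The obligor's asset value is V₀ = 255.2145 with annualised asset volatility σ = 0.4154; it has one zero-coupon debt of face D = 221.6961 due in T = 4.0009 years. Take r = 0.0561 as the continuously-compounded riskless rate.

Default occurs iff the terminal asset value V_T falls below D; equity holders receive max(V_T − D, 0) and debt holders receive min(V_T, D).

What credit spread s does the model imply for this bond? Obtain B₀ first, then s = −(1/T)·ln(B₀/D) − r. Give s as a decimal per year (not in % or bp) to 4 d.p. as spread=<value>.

d₁ = [ln(V₀/D) + (r + σ²/2)T] / (σ√T)
   = [ln(255.2145/221.6961) + (0.0561 + 0.5·0.4154²)·4.0009] / (0.4154·√4.0009)
   = [0.140797 + 0.569642] / 0.830893 = 0.855031
d₂ = d₁ − σ√T = 0.855031 − 0.830893 = 0.024137
N(d₁) = 0.803733,  N(d₂) = 0.509628,  e^(−rT) = 0.798955
E₀ = V₀·N(d₁) − D·e^(−rT)·N(d₂)
   = 255.2145·0.803733 − 221.6961·0.798955·0.509628 = 114.856240
B₀ = V₀ − E₀ = 255.2145 − 114.856240 = 140.358260
spread = −(1/T)·ln(B₀/D) − r = −(1/4.0009)·ln(140.358260/221.6961) − 0.0561 = 0.05815164

spread=0.0582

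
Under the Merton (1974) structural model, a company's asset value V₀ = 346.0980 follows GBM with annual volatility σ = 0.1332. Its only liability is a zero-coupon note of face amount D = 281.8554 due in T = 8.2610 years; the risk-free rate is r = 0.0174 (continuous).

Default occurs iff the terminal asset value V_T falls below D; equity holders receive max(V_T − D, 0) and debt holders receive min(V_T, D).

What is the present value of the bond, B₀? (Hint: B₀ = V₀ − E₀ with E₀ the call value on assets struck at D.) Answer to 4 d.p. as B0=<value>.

d₁ = [ln(V₀/D) + (r + σ²/2)T] / (σ√T)
   = [ln(346.0980/281.8554) + (0.0174 + 0.5·0.1332²)·8.2610] / (0.1332·√8.2610)
   = [0.205328 + 0.217026] / 0.382843 = 1.103203
d₂ = d₁ − σ√T = 1.103203 − 0.382843 = 0.720361
N(d₁) = 0.865031,  N(d₂) = 0.764348,  e^(−rT) = 0.866112
E₀ = V₀·N(d₁) − D·e^(−rT)·N(d₂)
   = 346.0980·0.865031 − 281.8554·0.866112·0.764348 = 112.793932
B₀ = V₀ − E₀ = 346.0980 − 112.793932 = 233.304068

B0=233.3041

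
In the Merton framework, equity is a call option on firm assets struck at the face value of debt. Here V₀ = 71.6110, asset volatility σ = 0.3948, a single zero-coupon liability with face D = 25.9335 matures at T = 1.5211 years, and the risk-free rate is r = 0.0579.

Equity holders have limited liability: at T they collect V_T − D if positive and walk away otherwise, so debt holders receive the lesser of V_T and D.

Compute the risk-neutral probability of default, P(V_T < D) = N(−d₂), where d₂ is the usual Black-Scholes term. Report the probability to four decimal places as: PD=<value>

d₁ = [ln(V₀/D) + (r + σ²/2)T] / (σ√T)
   = [ln(71.6110/25.9335) + (0.0579 + 0.5·0.3948²)·1.5211] / (0.3948·√1.5211)
   = [1.015713 + 0.206616] / 0.486918 = 2.510338
d₂ = d₁ − σ√T = 2.510338 − 0.486918 = 2.023420
risk-neutral PD = N(−d₂) = N(-2.023420) = 0.021515

PD=0.0215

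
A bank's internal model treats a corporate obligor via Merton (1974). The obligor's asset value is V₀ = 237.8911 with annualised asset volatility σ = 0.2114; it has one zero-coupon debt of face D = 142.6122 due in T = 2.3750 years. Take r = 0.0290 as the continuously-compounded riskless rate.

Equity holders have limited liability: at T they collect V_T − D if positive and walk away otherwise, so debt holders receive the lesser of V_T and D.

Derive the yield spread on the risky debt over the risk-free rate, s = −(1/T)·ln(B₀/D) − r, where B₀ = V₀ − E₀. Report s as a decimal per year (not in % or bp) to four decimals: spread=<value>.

spread=0.0027

d₁ = [ln(V₀/D) + (r + σ²/2)T] / (σ√T)
   = [ln(237.8911/142.6122) + (0.0290 + 0.5·0.2114²)·2.3750] / (0.2114·√2.3750)
   = [0.511684 + 0.121944] / 0.325789 = 1.944902
d₂ = d₁ − σ√T = 1.944902 − 0.325789 = 1.619113
N(d₁) = 0.974107,  N(d₂) = 0.947289,  e^(−rT) = 0.933443
E₀ = V₀·N(d₁) − D·e^(−rT)·N(d₂)
   = 237.8911·0.974107 − 142.6122·0.933443·0.947289 = 105.627861
B₀ = V₀ − E₀ = 237.8911 − 105.627861 = 132.263239
spread = −(1/T)·ln(B₀/D) − r = −(1/2.3750)·ln(132.263239/142.6122) − 0.0290 = 0.00271995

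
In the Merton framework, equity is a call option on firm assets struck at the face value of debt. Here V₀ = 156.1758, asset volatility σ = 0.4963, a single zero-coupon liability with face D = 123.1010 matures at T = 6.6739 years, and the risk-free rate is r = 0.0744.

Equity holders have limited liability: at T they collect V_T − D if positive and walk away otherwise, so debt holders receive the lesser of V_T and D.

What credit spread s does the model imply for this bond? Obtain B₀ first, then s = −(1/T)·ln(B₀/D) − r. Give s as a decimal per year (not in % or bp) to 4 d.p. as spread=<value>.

d₁ = [ln(V₀/D) + (r + σ²/2)T] / (σ√T)
   = [ln(156.1758/123.1010) + (0.0744 + 0.5·0.4963²)·6.6739] / (0.4963·√6.6739)
   = [0.237977 + 1.318475] / 1.282136 = 1.213952
d₂ = d₁ − σ√T = 1.213952 − 1.282136 = -0.068184
N(d₁) = 0.887617,  N(d₂) = 0.472820,  e^(−rT) = 0.608634
E₀ = V₀·N(d₁) − D·e^(−rT)·N(d₂)
   = 156.1758·0.887617 − 123.1010·0.608634·0.472820 = 103.199017
B₀ = V₀ − E₀ = 156.1758 − 103.199017 = 52.976783
spread = −(1/T)·ln(B₀/D) − r = −(1/6.6739)·ln(52.976783/123.1010) − 0.0744 = 0.05193563

spread=0.0519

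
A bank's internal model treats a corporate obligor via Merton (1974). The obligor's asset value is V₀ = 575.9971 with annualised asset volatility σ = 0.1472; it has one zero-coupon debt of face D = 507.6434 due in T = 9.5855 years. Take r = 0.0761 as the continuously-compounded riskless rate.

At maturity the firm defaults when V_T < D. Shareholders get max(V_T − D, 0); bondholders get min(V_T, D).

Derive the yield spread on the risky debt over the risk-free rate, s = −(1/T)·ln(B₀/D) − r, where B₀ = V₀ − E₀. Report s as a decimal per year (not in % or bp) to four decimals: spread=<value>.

d₁ = [ln(V₀/D) + (r + σ²/2)T] / (σ√T)
   = [ln(575.9971/507.6434) + (0.0761 + 0.5·0.1472²)·9.5855] / (0.1472·√9.5855)
   = [0.126323 + 0.833305] / 0.455738 = 2.105658
d₂ = d₁ − σ√T = 2.105658 − 0.455738 = 1.649921
N(d₁) = 0.982383,  N(d₂) = 0.950520,  e^(−rT) = 0.482171
E₀ = V₀·N(d₁) − D·e^(−rT)·N(d₂)
   = 575.9971·0.982383 − 507.6434·0.482171·0.950520 = 333.190013
B₀ = V₀ − E₀ = 575.9971 − 333.190013 = 242.807087
spread = −(1/T)·ln(B₀/D) − r = −(1/9.5855)·ln(242.807087/507.6434) − 0.0761 = 0.00084038

spread=0.0008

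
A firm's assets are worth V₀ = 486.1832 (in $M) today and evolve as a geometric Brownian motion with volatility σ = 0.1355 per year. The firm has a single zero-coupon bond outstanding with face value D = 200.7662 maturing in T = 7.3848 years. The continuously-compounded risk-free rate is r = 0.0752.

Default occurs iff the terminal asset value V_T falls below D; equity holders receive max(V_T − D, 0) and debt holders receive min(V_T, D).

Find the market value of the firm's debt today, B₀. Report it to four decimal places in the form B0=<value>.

B0=115.2146

d₁ = [ln(V₀/D) + (r + σ²/2)T] / (σ√T)
   = [ln(486.1832/200.7662) + (0.0752 + 0.5·0.1355²)·7.3848] / (0.1355·√7.3848)
   = [0.884444 + 0.623130] / 0.368221 = 4.094211
d₂ = d₁ − σ√T = 4.094211 − 0.368221 = 3.725990
N(d₁) = 0.999979,  N(d₂) = 0.999903,  e^(−rT) = 0.573879
E₀ = V₀·N(d₁) − D·e^(−rT)·N(d₂)
   = 486.1832·0.999979 − 200.7662·0.573879·0.999903 = 370.968633
B₀ = V₀ − E₀ = 486.1832 − 370.968633 = 115.214567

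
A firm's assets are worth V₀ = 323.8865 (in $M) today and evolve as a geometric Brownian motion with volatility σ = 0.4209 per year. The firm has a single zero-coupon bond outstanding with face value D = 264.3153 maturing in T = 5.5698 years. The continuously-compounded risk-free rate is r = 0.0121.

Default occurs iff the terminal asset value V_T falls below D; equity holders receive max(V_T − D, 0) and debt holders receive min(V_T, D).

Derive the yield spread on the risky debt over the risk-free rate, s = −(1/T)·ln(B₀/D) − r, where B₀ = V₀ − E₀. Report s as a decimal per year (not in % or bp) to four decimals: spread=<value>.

d₁ = [ln(V₀/D) + (r + σ²/2)T] / (σ√T)
   = [ln(323.8865/264.3153) + (0.0121 + 0.5·0.4209²)·5.5698] / (0.4209·√5.5698)
   = [0.203250 + 0.560759] / 0.993342 = 0.769130
d₂ = d₁ − σ√T = 0.769130 − 0.993342 = -0.224212
N(d₁) = 0.779092,  N(d₂) = 0.411296,  e^(−rT) = 0.934826
E₀ = V₀·N(d₁) − D·e^(−rT)·N(d₂)
   = 323.8865·0.779092 − 264.3153·0.934826·0.411296 = 150.710630
B₀ = V₀ − E₀ = 323.8865 − 150.710630 = 173.175870
spread = −(1/T)·ln(B₀/D) − r = −(1/5.5698)·ln(173.175870/264.3153) − 0.0121 = 0.06381566

spread=0.0638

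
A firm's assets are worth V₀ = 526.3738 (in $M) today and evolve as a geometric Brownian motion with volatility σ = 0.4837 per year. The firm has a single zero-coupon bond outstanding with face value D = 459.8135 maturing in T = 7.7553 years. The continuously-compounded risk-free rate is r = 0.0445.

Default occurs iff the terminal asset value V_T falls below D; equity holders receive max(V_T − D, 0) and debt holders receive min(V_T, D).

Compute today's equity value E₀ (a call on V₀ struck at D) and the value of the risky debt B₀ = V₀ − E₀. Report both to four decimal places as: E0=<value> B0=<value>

d₁ = [ln(V₀/D) + (r + σ²/2)T] / (σ√T)
   = [ln(526.3738/459.8135) + (0.0445 + 0.5·0.4837²)·7.7553] / (0.4837·√7.7553)
   = [0.135191 + 1.252348] / 1.347024 = 1.030077
d₂ = d₁ − σ√T = 1.030077 − 1.347024 = -0.316947
N(d₁) = 0.848513,  N(d₂) = 0.375642,  e^(−rT) = 0.708142
E₀ = V₀·N(d₁) − D·e^(−rT)·N(d₂)
   = 526.3738·0.848513 − 459.8135·0.708142·0.375642 = 324.321112
B₀ = V₀ − E₀ = 526.3738 − 324.321112 = 202.052688

E0=324.3211 B0=202.0527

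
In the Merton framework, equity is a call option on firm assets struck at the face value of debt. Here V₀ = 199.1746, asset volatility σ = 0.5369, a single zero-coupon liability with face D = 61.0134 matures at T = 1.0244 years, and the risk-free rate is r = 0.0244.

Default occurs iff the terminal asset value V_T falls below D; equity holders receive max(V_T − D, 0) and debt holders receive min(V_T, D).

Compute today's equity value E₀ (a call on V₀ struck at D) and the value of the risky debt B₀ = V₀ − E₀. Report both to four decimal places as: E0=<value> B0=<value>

E0=139.9300 B0=59.2446

d₁ = [ln(V₀/D) + (r + σ²/2)T] / (σ√T)
   = [ln(199.1746/61.0134) + (0.0244 + 0.5·0.5369²)·1.0244] / (0.5369·√1.0244)
   = [1.183088 + 0.172643] / 0.543411 = 2.494856
d₂ = d₁ − σ√T = 2.494856 − 0.543411 = 1.951445
N(d₁) = 0.993700,  N(d₂) = 0.974498,  e^(−rT) = 0.975314
E₀ = V₀·N(d₁) − D·e^(−rT)·N(d₂)
   = 199.1746·0.993700 − 61.0134·0.975314·0.974498 = 139.930025
B₀ = V₀ − E₀ = 199.1746 − 139.930025 = 59.244575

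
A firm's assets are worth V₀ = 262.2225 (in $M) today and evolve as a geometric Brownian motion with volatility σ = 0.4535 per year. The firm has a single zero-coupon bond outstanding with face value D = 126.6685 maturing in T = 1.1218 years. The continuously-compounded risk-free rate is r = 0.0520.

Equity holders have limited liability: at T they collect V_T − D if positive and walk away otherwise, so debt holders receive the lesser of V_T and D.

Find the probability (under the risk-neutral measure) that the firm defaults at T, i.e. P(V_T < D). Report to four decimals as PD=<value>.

PD=0.0813

d₁ = [ln(V₀/D) + (r + σ²/2)T] / (σ√T)
   = [ln(262.2225/126.6685) + (0.0520 + 0.5·0.4535²)·1.1218] / (0.4535·√1.1218)
   = [0.727620 + 0.173690] / 0.480325 = 1.876458
d₂ = d₁ − σ√T = 1.876458 − 0.480325 = 1.396134
risk-neutral PD = N(−d₂) = N(-1.396134) = 0.081337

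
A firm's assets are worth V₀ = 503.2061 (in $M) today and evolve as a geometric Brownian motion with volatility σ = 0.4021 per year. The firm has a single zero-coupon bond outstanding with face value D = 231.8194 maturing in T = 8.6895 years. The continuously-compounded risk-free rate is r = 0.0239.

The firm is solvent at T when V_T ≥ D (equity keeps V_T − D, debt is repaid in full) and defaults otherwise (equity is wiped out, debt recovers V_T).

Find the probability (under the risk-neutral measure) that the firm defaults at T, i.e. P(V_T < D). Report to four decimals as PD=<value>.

PD=0.4065

d₁ = [ln(V₀/D) + (r + σ²/2)T] / (σ√T)
   = [ln(503.2061/231.8194) + (0.0239 + 0.5·0.4021²)·8.6895] / (0.4021·√8.6895)
   = [0.775041 + 0.910157] / 1.185309 = 1.421738
d₂ = d₁ − σ√T = 1.421738 − 1.185309 = 0.236429
risk-neutral PD = N(−d₂) = N(-0.236429) = 0.406550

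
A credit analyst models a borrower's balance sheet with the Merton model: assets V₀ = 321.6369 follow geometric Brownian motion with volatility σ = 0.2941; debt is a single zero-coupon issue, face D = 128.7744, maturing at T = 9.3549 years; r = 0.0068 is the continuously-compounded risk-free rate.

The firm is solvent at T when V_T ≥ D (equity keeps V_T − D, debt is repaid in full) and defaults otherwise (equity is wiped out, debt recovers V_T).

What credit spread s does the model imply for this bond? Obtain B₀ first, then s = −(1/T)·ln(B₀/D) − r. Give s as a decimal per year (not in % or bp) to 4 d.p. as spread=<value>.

spread=0.0108

d₁ = [ln(V₀/D) + (r + σ²/2)T] / (σ√T)
   = [ln(321.6369/128.7744) + (0.0068 + 0.5·0.2941²)·9.3549] / (0.2941·√9.3549)
   = [0.915361 + 0.468188] / 0.899528 = 1.538084
d₂ = d₁ − σ√T = 1.538084 − 0.899528 = 0.638557
N(d₁) = 0.937986,  N(d₂) = 0.738444,  e^(−rT) = 0.938368
E₀ = V₀·N(d₁) − D·e^(−rT)·N(d₂)
   = 321.6369·0.937986 − 128.7744·0.938368·0.738444 = 212.458969
B₀ = V₀ − E₀ = 321.6369 − 212.458969 = 109.177931
spread = −(1/T)·ln(B₀/D) − r = −(1/9.3549)·ln(109.177931/128.7744) − 0.0068 = 0.01084670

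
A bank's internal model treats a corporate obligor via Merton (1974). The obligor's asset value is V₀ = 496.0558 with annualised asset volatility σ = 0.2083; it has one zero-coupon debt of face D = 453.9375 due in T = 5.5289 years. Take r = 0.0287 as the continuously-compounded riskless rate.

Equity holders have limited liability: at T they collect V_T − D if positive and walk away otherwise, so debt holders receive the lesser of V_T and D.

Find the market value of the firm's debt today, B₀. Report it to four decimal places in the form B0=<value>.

d₁ = [ln(V₀/D) + (r + σ²/2)T] / (σ√T)
   = [ln(496.0558/453.9375) + (0.0287 + 0.5·0.2083²)·5.5289] / (0.2083·√5.5289)
   = [0.088729 + 0.278626] / 0.489789 = 0.750027
d₂ = d₁ − σ√T = 0.750027 − 0.489789 = 0.260239
N(d₁) = 0.773381,  N(d₂) = 0.602660,  e^(−rT) = 0.853270
E₀ = V₀·N(d₁) − D·e^(−rT)·N(d₂)
   = 496.0558·0.773381 − 453.9375·0.853270·0.602660 = 150.210983
B₀ = V₀ − E₀ = 496.0558 − 150.210983 = 345.844817

B0=345.8448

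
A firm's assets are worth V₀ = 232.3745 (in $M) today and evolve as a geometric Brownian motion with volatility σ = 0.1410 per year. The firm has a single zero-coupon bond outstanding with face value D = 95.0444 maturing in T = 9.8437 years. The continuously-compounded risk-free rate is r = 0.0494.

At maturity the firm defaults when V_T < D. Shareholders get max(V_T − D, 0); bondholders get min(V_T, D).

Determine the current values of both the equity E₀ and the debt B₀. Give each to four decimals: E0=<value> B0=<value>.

d₁ = [ln(V₀/D) + (r + σ²/2)T] / (σ√T)
   = [ln(232.3745/95.0444) + (0.0494 + 0.5·0.1410²)·9.8437] / (0.1410·√9.8437)
   = [0.894006 + 0.584130] / 0.442383 = 3.341305
d₂ = d₁ − σ√T = 3.341305 − 0.442383 = 2.898922
N(d₁) = 0.999583,  N(d₂) = 0.998128,  e^(−rT) = 0.614910
E₀ = V₀·N(d₁) − D·e^(−rT)·N(d₂)
   = 232.3745·0.999583 − 95.0444·0.614910·0.998128 = 173.943251
B₀ = V₀ − E₀ = 232.3745 − 173.943251 = 58.431249

E0=173.9433 B0=58.4312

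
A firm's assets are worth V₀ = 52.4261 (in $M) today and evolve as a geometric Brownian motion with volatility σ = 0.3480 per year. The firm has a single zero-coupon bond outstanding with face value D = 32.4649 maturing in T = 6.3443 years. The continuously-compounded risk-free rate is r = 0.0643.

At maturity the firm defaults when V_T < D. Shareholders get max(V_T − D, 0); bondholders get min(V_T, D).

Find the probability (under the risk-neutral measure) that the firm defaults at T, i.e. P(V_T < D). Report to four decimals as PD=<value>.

d₁ = [ln(V₀/D) + (r + σ²/2)T] / (σ√T)
   = [ln(52.4261/32.4649) + (0.0643 + 0.5·0.3480²)·6.3443] / (0.3480·√6.3443)
   = [0.479245 + 0.792099] / 0.876539 = 1.450414
d₂ = d₁ − σ√T = 1.450414 − 0.876539 = 0.573875
risk-neutral PD = N(−d₂) = N(-0.573875) = 0.283026

PD=0.2830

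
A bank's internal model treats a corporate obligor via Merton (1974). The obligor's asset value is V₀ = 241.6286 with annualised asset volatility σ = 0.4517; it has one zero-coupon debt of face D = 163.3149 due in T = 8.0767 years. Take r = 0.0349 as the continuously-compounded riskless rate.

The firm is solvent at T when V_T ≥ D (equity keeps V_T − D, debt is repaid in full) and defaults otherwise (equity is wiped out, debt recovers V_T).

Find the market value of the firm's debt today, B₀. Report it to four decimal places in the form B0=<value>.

d₁ = [ln(V₀/D) + (r + σ²/2)T] / (σ√T)
   = [ln(241.6286/163.3149) + (0.0349 + 0.5·0.4517²)·8.0767] / (0.4517·√8.0767)
   = [0.391722 + 1.105833] / 1.283710 = 1.166583
d₂ = d₁ − σ√T = 1.166583 − 1.283710 = -0.117128
N(d₁) = 0.878311,  N(d₂) = 0.453380,  e^(−rT) = 0.754367
E₀ = V₀·N(d₁) − D·e^(−rT)·N(d₂)
   = 241.6286·0.878311 − 163.3149·0.754367·0.453380 = 156.368915
B₀ = V₀ − E₀ = 241.6286 − 156.368915 = 85.259685

B0=85.2597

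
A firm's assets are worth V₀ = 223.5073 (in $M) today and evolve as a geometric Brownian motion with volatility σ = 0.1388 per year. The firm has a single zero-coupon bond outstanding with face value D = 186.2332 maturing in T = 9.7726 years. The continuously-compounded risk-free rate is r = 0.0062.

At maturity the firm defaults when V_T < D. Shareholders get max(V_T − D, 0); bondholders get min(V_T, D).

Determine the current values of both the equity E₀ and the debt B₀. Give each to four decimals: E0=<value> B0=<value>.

E0=63.4815 B0=160.0258

d₁ = [ln(V₀/D) + (r + σ²/2)T] / (σ√T)
   = [ln(223.5073/186.2332) + (0.0062 + 0.5·0.1388²)·9.7726] / (0.1388·√9.7726)
   = [0.182444 + 0.154727] / 0.433905 = 0.777063
d₂ = d₁ − σ√T = 0.777063 − 0.433905 = 0.343158
N(d₁) = 0.781439,  N(d₂) = 0.634260,  e^(−rT) = 0.941209
E₀ = V₀·N(d₁) − D·e^(−rT)·N(d₂)
   = 223.5073·0.781439 − 186.2332·0.941209·0.634260 = 63.481468
B₀ = V₀ − E₀ = 223.5073 − 63.481468 = 160.025832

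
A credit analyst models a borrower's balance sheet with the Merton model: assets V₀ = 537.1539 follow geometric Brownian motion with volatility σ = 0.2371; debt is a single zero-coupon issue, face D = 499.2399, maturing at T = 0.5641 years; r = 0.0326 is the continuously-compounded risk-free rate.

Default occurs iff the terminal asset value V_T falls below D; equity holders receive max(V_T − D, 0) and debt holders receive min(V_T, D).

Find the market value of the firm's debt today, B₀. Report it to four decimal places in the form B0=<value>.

B0=472.5058

d₁ = [ln(V₀/D) + (r + σ²/2)T] / (σ√T)
   = [ln(537.1539/499.2399) + (0.0326 + 0.5·0.2371²)·0.5641] / (0.2371·√0.5641)
   = [0.073198 + 0.034245] / 0.178078 = 0.603351
d₂ = d₁ − σ√T = 0.603351 − 0.178078 = 0.425273
N(d₁) = 0.726862,  N(d₂) = 0.664681,  e^(−rT) = 0.981778
E₀ = V₀·N(d₁) − D·e^(−rT)·N(d₂)
   = 537.1539·0.726862 − 499.2399·0.981778·0.664681 = 64.648135
B₀ = V₀ − E₀ = 537.1539 − 64.648135 = 472.505765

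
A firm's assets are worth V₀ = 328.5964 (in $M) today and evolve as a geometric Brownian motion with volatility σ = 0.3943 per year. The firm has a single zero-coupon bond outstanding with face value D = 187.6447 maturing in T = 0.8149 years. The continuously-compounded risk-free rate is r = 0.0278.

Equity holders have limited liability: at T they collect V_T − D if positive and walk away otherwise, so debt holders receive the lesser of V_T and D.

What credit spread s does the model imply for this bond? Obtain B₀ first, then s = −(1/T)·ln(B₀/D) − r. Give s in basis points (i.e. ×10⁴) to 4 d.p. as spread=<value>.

spread=123.4056

d₁ = [ln(V₀/D) + (r + σ²/2)T] / (σ√T)
   = [ln(328.5964/187.6447) + (0.0278 + 0.5·0.3943²)·0.8149] / (0.3943·√0.8149)
   = [0.560280 + 0.086001] / 0.355942 = 1.815694
d₂ = d₁ − σ√T = 1.815694 − 0.355942 = 1.459753
N(d₁) = 0.965291,  N(d₂) = 0.927821,  e^(−rT) = 0.977600
E₀ = V₀·N(d₁) − D·e^(−rT)·N(d₂)
   = 328.5964·0.965291 − 187.6447·0.977600·0.927821 = 146.990357
B₀ = V₀ − E₀ = 328.5964 − 146.990357 = 181.606043
spread = −(1/T)·ln(B₀/D) − r = −(1/0.8149)·ln(181.606043/187.6447) − 0.0278 = 0.01234056
in basis points: 0.01234056 × 10⁴ = 123.4056 bp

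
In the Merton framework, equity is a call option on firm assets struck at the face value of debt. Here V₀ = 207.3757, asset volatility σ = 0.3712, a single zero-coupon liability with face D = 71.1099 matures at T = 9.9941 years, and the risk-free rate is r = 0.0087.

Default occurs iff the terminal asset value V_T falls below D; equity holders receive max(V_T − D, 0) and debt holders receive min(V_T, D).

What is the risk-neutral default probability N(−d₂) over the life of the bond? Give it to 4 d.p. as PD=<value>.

d₁ = [ln(V₀/D) + (r + σ²/2)T] / (σ√T)
   = [ln(207.3757/71.1099) + (0.0087 + 0.5·0.3712²)·9.9941] / (0.3712·√9.9941)
   = [1.070306 + 0.775489] / 1.173491 = 1.572909
d₂ = d₁ − σ√T = 1.572909 − 1.173491 = 0.399418
risk-neutral PD = N(−d₂) = N(-0.399418) = 0.344793

PD=0.3448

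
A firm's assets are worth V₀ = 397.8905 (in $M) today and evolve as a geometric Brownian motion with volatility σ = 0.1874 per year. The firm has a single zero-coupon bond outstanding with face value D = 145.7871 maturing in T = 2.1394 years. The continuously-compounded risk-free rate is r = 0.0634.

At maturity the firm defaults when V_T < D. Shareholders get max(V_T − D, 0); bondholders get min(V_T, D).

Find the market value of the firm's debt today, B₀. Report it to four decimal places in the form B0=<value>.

B0=127.2951

d₁ = [ln(V₀/D) + (r + σ²/2)T] / (σ√T)
   = [ln(397.8905/145.7871) + (0.0634 + 0.5·0.1874²)·2.1394] / (0.1874·√2.1394)
   = [1.004030 + 0.173204] / 0.274104 = 4.294842
d₂ = d₁ − σ√T = 4.294842 − 0.274104 = 4.020738
N(d₁) = 0.999991,  N(d₂) = 0.999971,  e^(−rT) = 0.873159
E₀ = V₀·N(d₁) − D·e^(−rT)·N(d₂)
   = 397.8905·0.999991 − 145.7871·0.873159·0.999971 = 270.595441
B₀ = V₀ − E₀ = 397.8905 − 270.595441 = 127.295059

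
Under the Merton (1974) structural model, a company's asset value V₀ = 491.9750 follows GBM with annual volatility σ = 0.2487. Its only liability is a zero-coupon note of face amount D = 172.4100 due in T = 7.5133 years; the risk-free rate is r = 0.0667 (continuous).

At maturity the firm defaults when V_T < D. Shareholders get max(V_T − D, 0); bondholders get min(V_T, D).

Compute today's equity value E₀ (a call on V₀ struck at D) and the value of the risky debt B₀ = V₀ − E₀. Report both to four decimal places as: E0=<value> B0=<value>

E0=388.1054 B0=103.8696

d₁ = [ln(V₀/D) + (r + σ²/2)T] / (σ√T)
   = [ln(491.9750/172.4100) + (0.0667 + 0.5·0.2487²)·7.5133] / (0.2487·√7.5133)
   = [1.048553 + 0.733492] / 0.681697 = 2.614132
d₂ = d₁ − σ√T = 2.614132 − 0.681697 = 1.932435
N(d₁) = 0.995527,  N(d₂) = 0.973347,  e^(−rT) = 0.605841
E₀ = V₀·N(d₁) − D·e^(−rT)·N(d₂)
   = 491.9750·0.995527 − 172.4100·0.605841·0.973347 = 388.105401
B₀ = V₀ − E₀ = 491.9750 − 388.105401 = 103.869599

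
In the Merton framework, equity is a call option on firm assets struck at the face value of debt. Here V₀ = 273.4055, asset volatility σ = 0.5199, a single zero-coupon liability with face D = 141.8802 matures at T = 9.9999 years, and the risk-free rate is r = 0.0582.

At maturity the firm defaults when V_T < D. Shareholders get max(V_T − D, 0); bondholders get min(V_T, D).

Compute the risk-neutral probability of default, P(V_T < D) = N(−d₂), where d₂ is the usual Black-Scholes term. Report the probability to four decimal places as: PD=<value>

d₁ = [ln(V₀/D) + (r + σ²/2)T] / (σ√T)
   = [ln(273.4055/141.8802) + (0.0582 + 0.5·0.5199²)·9.9999] / (0.5199·√9.9999)
   = [0.655973 + 1.933461] / 1.644060 = 1.575024
d₂ = d₁ − σ√T = 1.575024 − 1.644060 = -0.069036
risk-neutral PD = N(−d₂) = N(0.069036) = 0.527520

PD=0.5275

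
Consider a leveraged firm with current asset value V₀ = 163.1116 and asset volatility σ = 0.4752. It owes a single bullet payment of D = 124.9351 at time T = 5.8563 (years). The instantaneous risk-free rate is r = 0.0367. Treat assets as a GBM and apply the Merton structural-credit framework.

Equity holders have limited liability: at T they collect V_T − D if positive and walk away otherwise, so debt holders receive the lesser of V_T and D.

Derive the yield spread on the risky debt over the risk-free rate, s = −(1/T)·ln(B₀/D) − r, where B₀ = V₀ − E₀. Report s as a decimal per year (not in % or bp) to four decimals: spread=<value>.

spread=0.0616

d₁ = [ln(V₀/D) + (r + σ²/2)T] / (σ√T)
   = [ln(163.1116/124.9351) + (0.0367 + 0.5·0.4752²)·5.8563] / (0.4752·√5.8563)
   = [0.266640 + 0.876147] / 1.149974 = 0.993750
d₂ = d₁ − σ√T = 0.993750 − 1.149974 = -0.156224
N(d₁) = 0.839828,  N(d₂) = 0.437928,  e^(−rT) = 0.806601
E₀ = V₀·N(d₁) − D·e^(−rT)·N(d₂)
   = 163.1116·0.839828 − 124.9351·0.806601·0.437928 = 92.854406
B₀ = V₀ − E₀ = 163.1116 − 92.854406 = 70.257194
spread = −(1/T)·ln(B₀/D) − r = −(1/5.8563)·ln(70.257194/124.9351) − 0.0367 = 0.06159273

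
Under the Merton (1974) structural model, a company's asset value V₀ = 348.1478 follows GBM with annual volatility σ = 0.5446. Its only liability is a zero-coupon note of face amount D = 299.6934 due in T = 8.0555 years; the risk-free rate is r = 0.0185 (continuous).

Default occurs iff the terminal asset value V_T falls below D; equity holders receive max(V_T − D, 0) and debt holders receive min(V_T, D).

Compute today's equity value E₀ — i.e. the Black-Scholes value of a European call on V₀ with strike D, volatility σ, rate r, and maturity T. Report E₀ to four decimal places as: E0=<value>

E0=217.4298

d₁ = [ln(V₀/D) + (r + σ²/2)T] / (σ√T)
   = [ln(348.1478/299.6934) + (0.0185 + 0.5·0.5446²)·8.0555] / (0.5446·√8.0555)
   = [0.149867 + 1.343614] / 1.545695 = 0.966219
d₂ = d₁ − σ√T = 0.966219 − 1.545695 = -0.579476
N(d₁) = 0.833033,  N(d₂) = 0.281134,  e^(−rT) = 0.861546
E₀ = V₀·N(d₁) − D·e^(−rT)·N(d₂)
   = 348.1478·0.833033 − 299.6934·0.861546·0.281134 = 217.429816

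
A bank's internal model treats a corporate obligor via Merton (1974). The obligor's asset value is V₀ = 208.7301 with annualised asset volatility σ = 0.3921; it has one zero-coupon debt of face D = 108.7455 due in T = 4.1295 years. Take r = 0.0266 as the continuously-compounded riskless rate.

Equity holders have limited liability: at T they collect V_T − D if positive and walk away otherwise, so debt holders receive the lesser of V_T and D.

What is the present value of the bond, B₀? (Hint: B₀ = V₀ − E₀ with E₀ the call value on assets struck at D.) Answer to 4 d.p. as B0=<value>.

d₁ = [ln(V₀/D) + (r + σ²/2)T] / (σ√T)
   = [ln(208.7301/108.7455) + (0.0266 + 0.5·0.3921²)·4.1295] / (0.3921·√4.1295)
   = [0.652032 + 0.427284] / 0.796793 = 1.354575
d₂ = d₁ − σ√T = 1.354575 − 0.796793 = 0.557782
N(d₁) = 0.912224,  N(d₂) = 0.711503,  e^(−rT) = 0.895973
E₀ = V₀·N(d₁) − D·e^(−rT)·N(d₂)
   = 208.7301·0.912224 − 108.7455·0.895973·0.711503 = 121.084555
B₀ = V₀ − E₀ = 208.7301 − 121.084555 = 87.645545

B0=87.6455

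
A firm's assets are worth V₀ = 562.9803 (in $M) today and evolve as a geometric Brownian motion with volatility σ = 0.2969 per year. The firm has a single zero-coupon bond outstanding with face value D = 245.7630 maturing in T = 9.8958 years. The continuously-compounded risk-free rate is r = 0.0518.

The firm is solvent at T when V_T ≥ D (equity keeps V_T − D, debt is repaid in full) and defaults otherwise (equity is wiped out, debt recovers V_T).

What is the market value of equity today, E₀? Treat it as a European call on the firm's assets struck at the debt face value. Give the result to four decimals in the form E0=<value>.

d₁ = [ln(V₀/D) + (r + σ²/2)T] / (σ√T)
   = [ln(562.9803/245.7630) + (0.0518 + 0.5·0.2969²)·9.8958] / (0.2969·√9.8958)
   = [0.828877 + 0.948758] / 0.933976 = 1.903299
d₂ = d₁ − σ√T = 1.903299 − 0.933976 = 0.969323
N(d₁) = 0.971499,  N(d₂) = 0.833808,  e^(−rT) = 0.598935
E₀ = V₀·N(d₁) − D·e^(−rT)·N(d₂)
   = 562.9803·0.971499 − 245.7630·0.598935·0.833808 = 424.201702

E0=424.2017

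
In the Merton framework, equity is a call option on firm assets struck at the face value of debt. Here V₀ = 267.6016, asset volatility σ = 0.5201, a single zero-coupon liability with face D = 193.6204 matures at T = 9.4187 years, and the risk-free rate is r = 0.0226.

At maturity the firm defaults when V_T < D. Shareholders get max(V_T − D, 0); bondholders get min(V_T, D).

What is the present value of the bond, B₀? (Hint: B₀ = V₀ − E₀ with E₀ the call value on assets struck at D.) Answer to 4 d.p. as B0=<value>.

d₁ = [ln(V₀/D) + (r + σ²/2)T] / (σ√T)
   = [ln(267.6016/193.6204) + (0.0226 + 0.5·0.5201²)·9.4187] / (0.5201·√9.4187)
   = [0.323600 + 1.486761] / 1.596182 = 1.134182
d₂ = d₁ − σ√T = 1.134182 − 1.596182 = -0.462000
N(d₁) = 0.871641,  N(d₂) = 0.322041,  e^(−rT) = 0.808267
E₀ = V₀·N(d₁) − D·e^(−rT)·N(d₂)
   = 267.6016·0.871641 − 193.6204·0.808267·0.322041 = 182.854081
B₀ = V₀ − E₀ = 267.6016 − 182.854081 = 84.747519

B0=84.7475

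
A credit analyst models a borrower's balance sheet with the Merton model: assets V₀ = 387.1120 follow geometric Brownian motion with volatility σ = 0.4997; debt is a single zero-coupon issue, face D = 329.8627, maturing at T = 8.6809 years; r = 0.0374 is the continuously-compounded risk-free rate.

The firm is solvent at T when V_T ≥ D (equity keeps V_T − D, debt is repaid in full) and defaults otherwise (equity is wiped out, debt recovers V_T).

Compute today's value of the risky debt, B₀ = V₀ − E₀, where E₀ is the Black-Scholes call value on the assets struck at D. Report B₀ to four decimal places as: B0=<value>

d₁ = [ln(V₀/D) + (r + σ²/2)T] / (σ√T)
   = [ln(387.1120/329.8627) + (0.0374 + 0.5·0.4997²)·8.6809] / (0.4997·√8.6809)
   = [0.160038 + 1.408476] / 1.472284 = 1.065361
d₂ = d₁ − σ√T = 1.065361 − 1.472284 = -0.406924
N(d₁) = 0.856644,  N(d₂) = 0.342032,  e^(−rT) = 0.722769
E₀ = V₀·N(d₁) − D·e^(−rT)·N(d₂)
   = 387.1120·0.856644 − 329.8627·0.722769·0.342032 = 250.071636
B₀ = V₀ − E₀ = 387.1120 − 250.071636 = 137.040364

B0=137.0404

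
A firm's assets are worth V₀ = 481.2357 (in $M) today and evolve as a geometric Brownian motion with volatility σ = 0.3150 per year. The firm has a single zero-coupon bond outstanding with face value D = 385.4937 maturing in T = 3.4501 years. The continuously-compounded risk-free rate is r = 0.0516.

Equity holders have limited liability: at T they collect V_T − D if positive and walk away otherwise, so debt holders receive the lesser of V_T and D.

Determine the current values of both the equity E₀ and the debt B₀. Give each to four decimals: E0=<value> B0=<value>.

E0=191.6821 B0=289.5536

d₁ = [ln(V₀/D) + (r + σ²/2)T] / (σ√T)
   = [ln(481.2357/385.4937) + (0.0516 + 0.5·0.3150²)·3.4501] / (0.3150·√3.4501)
   = [0.221832 + 0.349193] / 0.585095 = 0.975954
d₂ = d₁ − σ√T = 0.975954 − 0.585095 = 0.390859
N(d₁) = 0.835456,  N(d₂) = 0.652049,  e^(−rT) = 0.836921
E₀ = V₀·N(d₁) − D·e^(−rT)·N(d₂)
   = 481.2357·0.835456 − 385.4937·0.836921·0.652049 = 191.682137
B₀ = V₀ − E₀ = 481.2357 − 191.682137 = 289.553563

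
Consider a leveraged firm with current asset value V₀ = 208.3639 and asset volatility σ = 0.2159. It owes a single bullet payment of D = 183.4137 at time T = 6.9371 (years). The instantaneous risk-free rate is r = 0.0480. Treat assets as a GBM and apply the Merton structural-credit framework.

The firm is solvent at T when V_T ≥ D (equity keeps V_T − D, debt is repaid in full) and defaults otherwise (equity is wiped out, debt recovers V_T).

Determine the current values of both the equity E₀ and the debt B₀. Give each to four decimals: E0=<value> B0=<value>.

d₁ = [ln(V₀/D) + (r + σ²/2)T] / (σ√T)
   = [ln(208.3639/183.4137) + (0.0480 + 0.5·0.2159²)·6.9371] / (0.2159·√6.9371)
   = [0.127542 + 0.494660] / 0.568646 = 1.094182
d₂ = d₁ − σ√T = 1.094182 − 0.568646 = 0.525536
N(d₁) = 0.863062,  N(d₂) = 0.700395,  e^(−rT) = 0.716784
E₀ = V₀·N(d₁) − D·e^(−rT)·N(d₂)
   = 208.3639·0.863062 − 183.4137·0.716784·0.700395 = 87.751543
B₀ = V₀ − E₀ = 208.3639 − 87.751543 = 120.612357

E0=87.7515 B0=120.6124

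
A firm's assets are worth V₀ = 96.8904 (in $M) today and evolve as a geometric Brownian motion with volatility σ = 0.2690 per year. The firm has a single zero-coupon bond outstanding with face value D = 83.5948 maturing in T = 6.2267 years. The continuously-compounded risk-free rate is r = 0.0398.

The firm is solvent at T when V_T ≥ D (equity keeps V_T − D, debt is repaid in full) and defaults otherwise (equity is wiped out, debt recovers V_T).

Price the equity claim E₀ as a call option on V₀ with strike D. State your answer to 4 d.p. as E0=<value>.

d₁ = [ln(V₀/D) + (r + σ²/2)T] / (σ√T)
   = [ln(96.8904/83.5948) + (0.0398 + 0.5·0.2690²)·6.2267] / (0.2690·√6.2267)
   = [0.147599 + 0.473108] / 0.671245 = 0.924710
d₂ = d₁ − σ√T = 0.924710 − 0.671245 = 0.253464
N(d₁) = 0.822441,  N(d₂) = 0.600045,  e^(−rT) = 0.780498
E₀ = V₀·N(d₁) − D·e^(−rT)·N(d₂)
   = 96.8904·0.822441 − 83.5948·0.780498·0.600045 = 40.536370

E0=40.5364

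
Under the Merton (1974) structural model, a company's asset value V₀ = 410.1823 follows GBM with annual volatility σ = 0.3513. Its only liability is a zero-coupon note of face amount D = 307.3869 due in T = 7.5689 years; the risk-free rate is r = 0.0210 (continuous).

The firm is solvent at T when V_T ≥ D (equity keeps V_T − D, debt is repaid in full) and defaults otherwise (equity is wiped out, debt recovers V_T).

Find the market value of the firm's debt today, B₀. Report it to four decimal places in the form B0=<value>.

B0=199.5461

d₁ = [ln(V₀/D) + (r + σ²/2)T] / (σ√T)
   = [ln(410.1823/307.3869) + (0.0210 + 0.5·0.3513²)·7.5689] / (0.3513·√7.5689)
   = [0.288494 + 0.625992] / 0.966484 = 0.946200
d₂ = d₁ − σ√T = 0.946200 − 0.966484 = -0.020284
N(d₁) = 0.827977,  N(d₂) = 0.491908,  e^(−rT) = 0.853042
E₀ = V₀·N(d₁) − D·e^(−rT)·N(d₂)
   = 410.1823·0.827977 − 307.3869·0.853042·0.491908 = 210.636171
B₀ = V₀ − E₀ = 410.1823 − 210.636171 = 199.546129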